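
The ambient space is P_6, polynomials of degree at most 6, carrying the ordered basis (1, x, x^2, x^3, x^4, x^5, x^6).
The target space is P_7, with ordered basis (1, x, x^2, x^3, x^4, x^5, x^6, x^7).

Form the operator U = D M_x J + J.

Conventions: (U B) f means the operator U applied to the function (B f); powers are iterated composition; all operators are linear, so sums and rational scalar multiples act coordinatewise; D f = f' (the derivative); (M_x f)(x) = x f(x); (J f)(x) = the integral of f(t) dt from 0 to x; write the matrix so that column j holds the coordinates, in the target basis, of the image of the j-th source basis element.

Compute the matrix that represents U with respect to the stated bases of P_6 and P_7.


image of 1: 3x
image of x: 2x^2
image of x^2: (5/3)x^3
image of x^3: (3/2)x^4
image of x^4: (7/5)x^5
image of x^5: (4/3)x^6
image of x^6: (9/7)x^7
each image's coordinates form column j of the matrix

the matrix is [[0, 0, 0, 0, 0, 0, 0]; [3, 0, 0, 0, 0, 0, 0]; [0, 2, 0, 0, 0, 0, 0]; [0, 0, 5/3, 0, 0, 0, 0]; [0, 0, 0, 3/2, 0, 0, 0]; [0, 0, 0, 0, 7/5, 0, 0]; [0, 0, 0, 0, 0, 4/3, 0]; [0, 0, 0, 0, 0, 0, 9/7]] (rows listed top to bottom)


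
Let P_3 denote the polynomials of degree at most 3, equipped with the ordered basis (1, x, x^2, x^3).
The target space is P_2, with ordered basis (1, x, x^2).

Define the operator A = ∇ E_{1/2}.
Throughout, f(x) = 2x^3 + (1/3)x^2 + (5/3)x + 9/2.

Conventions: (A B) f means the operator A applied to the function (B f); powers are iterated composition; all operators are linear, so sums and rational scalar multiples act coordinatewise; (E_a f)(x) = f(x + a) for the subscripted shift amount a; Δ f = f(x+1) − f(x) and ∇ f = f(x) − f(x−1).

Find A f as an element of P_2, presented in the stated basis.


g(x) = 6x^2 + (2/3)x + 13/6

E_{1/2} f = 2x^3 + (10/3)x^2 + (7/2)x + 17/3
∇ E_{1/2} f = 6x^2 + (2/3)x + 13/6


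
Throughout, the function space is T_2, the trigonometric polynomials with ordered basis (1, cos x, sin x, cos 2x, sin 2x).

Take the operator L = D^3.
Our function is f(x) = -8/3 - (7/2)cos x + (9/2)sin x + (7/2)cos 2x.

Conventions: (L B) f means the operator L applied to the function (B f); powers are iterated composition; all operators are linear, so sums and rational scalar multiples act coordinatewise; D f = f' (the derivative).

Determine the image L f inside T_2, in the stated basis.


D f = (9/2)cos x + (7/2)sin x - 7sin 2x
D D f = (7/2)cos x - (9/2)sin x - 14cos 2x
D D D f = -(9/2)cos x - (7/2)sin x + 28sin 2x

the image equals g(x) = -(9/2)cos x - (7/2)sin x + 28sin 2x


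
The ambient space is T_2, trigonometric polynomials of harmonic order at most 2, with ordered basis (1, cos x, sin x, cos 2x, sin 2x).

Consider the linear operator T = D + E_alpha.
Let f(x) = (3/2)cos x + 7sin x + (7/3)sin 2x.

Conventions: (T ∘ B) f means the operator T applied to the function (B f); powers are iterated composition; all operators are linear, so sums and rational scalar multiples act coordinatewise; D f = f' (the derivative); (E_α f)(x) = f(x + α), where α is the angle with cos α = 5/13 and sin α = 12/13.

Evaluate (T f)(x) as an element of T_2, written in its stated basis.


D f = 7cos x - (3/2)sin x + (14/3)cos 2x
E_alpha f = (183/26)cos x + (17/13)sin x + (280/169)cos 2x - (833/507)sin 2x
(D + E_alpha) f = (365/26)cos x - (5/26)sin x + (3206/507)cos 2x - (833/507)sin 2x

g(x) = (365/26)cos x - (5/26)sin x + (3206/507)cos 2x - (833/507)sin 2x


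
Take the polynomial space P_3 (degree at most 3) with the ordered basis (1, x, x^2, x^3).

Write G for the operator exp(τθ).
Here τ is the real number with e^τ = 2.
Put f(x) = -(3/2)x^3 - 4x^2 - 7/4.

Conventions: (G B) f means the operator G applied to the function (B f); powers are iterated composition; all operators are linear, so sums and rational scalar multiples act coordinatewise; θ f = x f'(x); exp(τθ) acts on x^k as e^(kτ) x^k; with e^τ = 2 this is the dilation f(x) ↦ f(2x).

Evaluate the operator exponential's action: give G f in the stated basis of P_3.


exp(τθ) x^k = e^(kτ) x^k; with e^τ = 2 this sends x^k to 2^k x^k
x^2 ↦ 4 x^2
x^3 ↦ 8 x^3
applying this coordinatewise to f: exp(τθ) f = -12x^3 - 16x^2 - 7/4

the result is g(x) = -12x^3 - 16x^2 - 7/4


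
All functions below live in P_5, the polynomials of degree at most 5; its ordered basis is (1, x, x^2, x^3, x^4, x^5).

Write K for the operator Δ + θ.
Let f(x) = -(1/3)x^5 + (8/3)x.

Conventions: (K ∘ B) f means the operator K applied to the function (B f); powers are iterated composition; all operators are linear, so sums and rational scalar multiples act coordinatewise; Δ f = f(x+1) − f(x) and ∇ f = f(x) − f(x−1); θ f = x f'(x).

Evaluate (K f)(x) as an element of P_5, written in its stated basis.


the image equals g(x) = -(5/3)x^5 - (5/3)x^4 - (10/3)x^3 - (10/3)x^2 + x + 7/3

Δ f = -(5/3)x^4 - (10/3)x^3 - (10/3)x^2 - (5/3)x + 7/3
θ f = -(5/3)x^5 + (8/3)x
(Δ + θ) f = -(5/3)x^5 - (5/3)x^4 - (10/3)x^3 - (10/3)x^2 + x + 7/3


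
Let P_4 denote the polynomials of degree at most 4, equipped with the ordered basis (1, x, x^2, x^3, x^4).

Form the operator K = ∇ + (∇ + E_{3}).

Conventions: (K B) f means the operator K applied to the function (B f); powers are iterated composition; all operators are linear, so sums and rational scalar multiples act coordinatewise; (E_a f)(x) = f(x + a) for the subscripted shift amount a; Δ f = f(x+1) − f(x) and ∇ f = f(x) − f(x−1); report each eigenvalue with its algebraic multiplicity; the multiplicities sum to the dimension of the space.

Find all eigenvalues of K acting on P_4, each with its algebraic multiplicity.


λ = 1 (multiplicity 5)

image of 1: 1
image of x: x + 5
image of x^2: x^2 + 10x + 7
image of x^3: x^3 + 15x^2 + 21x + 29
image of x^4: x^4 + 20x^3 + 42x^2 + 116x + 79
the matrix is upper triangular; its diagonal is (1, 1, 1, 1, 1)
for a triangular matrix the eigenvalues are the diagonal entries, with algebraic multiplicity their repetition count


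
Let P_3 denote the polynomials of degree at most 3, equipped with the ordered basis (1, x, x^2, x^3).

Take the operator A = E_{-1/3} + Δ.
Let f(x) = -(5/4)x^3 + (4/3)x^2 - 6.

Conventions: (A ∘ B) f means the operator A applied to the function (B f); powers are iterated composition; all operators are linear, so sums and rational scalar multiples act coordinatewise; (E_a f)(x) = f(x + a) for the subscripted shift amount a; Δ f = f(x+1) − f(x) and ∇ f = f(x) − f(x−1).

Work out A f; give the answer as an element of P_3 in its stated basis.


E_{-1/3} f = -(5/4)x^3 + (31/12)x^2 - (47/36)x - 209/36
Δ f = -(15/4)x^2 - (13/12)x + 1/12
(E_{-1/3} + Δ) f = -(5/4)x^3 - (7/6)x^2 - (43/18)x - 103/18

the image equals g(x) = -(5/4)x^3 - (7/6)x^2 - (43/18)x - 103/18


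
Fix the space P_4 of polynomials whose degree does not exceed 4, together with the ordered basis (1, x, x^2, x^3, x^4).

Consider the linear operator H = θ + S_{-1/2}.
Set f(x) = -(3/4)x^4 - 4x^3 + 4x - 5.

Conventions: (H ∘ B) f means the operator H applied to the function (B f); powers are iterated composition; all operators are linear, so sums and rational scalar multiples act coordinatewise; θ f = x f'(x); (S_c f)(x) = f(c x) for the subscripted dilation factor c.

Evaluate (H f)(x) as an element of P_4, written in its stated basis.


θ f = -3x^4 - 12x^3 + 4x
S_{-1/2} f = -(3/64)x^4 + (1/2)x^3 - 2x - 5
(θ + S_{-1/2}) f = -(195/64)x^4 - (23/2)x^3 + 2x - 5

the image equals g(x) = -(195/64)x^4 - (23/2)x^3 + 2x - 5


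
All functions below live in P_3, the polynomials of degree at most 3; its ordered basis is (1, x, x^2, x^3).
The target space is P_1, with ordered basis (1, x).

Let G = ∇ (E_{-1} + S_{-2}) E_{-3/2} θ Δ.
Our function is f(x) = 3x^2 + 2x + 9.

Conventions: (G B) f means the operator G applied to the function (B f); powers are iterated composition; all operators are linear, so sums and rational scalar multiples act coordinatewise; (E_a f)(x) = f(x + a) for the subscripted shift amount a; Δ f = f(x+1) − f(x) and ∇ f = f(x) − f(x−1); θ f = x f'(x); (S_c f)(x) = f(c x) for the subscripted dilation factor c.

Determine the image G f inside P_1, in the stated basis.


the image equals g(x) = -6

Δ f = 6x + 5
θ Δ f = 6x
E_{-3/2} (θ Δ) f = 6x - 9
E_{-1} E_{-3/2} (θ Δ) f = 6x - 15
S_{-2} E_{-3/2} (θ Δ) f = -12x - 9
(E_{-1} + S_{-2}) E_{-3/2} (θ Δ) f = -6x - 24
∇ ((E_{-1} + S_{-2}) E_{-3/2}) (θ Δ) f = -6


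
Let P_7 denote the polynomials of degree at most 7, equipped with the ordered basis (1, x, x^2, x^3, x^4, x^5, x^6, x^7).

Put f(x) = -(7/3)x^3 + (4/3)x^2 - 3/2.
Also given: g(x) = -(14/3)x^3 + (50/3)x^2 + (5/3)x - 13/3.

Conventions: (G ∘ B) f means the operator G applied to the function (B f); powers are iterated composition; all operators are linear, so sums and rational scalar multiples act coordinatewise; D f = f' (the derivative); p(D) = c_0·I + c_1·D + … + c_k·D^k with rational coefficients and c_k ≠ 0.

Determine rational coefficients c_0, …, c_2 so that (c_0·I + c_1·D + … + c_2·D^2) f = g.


D^0 f = -(7/3)x^3 + (4/3)x^2 - 3/2
D^1 f = -7x^2 + (8/3)x
D^2 f = -14x + 8/3
matching coefficients of g against c_0 f + c_1 Df + … from the top degree down determines the c_i
solution: c_0 = 2, c_1 = -2, c_2 = -1/2

p(D) = 2·I − 2·D − (1/2)·D^2, i.e. c_0 = 2, c_1 = -2, c_2 = -1/2


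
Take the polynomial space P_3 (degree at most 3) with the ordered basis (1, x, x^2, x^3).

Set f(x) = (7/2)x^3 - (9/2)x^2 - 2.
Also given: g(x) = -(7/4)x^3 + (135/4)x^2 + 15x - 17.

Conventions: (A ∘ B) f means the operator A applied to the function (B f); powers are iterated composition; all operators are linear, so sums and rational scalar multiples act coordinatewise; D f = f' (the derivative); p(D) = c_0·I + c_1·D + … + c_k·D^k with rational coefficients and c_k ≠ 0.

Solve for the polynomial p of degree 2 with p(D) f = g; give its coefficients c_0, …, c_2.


p(D) = -(1/2)·I + 3·D + 2·D^2, i.e. c_0 = -1/2, c_1 = 3, c_2 = 2

D^0 f = (7/2)x^3 - (9/2)x^2 - 2
D^1 f = (21/2)x^2 - 9x
D^2 f = 21x - 9
matching coefficients of g against c_0 f + c_1 Df + … from the top degree down determines the c_i
solution: c_0 = -1/2, c_1 = 3, c_2 = 2


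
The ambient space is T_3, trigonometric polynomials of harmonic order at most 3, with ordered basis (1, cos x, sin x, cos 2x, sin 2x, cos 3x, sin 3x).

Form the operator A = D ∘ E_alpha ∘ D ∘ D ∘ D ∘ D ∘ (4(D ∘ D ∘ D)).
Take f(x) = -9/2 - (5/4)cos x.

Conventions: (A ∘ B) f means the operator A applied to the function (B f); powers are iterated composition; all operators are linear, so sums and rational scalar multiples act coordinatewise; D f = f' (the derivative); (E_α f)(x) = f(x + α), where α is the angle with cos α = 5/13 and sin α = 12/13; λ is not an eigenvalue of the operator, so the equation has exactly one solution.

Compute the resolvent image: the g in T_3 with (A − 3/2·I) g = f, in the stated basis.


write g with unknown coordinates in the stated basis and equate coefficients in (A − 3/2·I) g = f
solving from the highest basis element down gives g = 3 - (5/1418)cos x - (240/709)sin x
check: A g = -(890/709)cos x - (360/709)sin x
so A g − 3/2·g = -9/2 - (5/4)cos x = f ✓

the image equals g(x) = 3 - (5/1418)cos x - (240/709)sin x


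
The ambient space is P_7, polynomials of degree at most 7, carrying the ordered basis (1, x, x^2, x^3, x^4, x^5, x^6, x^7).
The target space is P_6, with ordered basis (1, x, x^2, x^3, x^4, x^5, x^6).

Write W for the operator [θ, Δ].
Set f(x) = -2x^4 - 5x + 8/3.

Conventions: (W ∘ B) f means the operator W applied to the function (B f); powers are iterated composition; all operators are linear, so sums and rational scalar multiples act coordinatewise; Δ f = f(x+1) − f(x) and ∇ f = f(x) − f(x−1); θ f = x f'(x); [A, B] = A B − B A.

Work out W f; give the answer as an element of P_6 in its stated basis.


Δ f = -8x^3 - 12x^2 - 8x - 7
θ Δ f = -24x^3 - 24x^2 - 8x
θ f = -8x^4 - 5x
Δ θ f = -32x^3 - 48x^2 - 32x - 13
[θ, Δ] f = 8x^3 + 24x^2 + 24x + 13

the result is g(x) = 8x^3 + 24x^2 + 24x + 13


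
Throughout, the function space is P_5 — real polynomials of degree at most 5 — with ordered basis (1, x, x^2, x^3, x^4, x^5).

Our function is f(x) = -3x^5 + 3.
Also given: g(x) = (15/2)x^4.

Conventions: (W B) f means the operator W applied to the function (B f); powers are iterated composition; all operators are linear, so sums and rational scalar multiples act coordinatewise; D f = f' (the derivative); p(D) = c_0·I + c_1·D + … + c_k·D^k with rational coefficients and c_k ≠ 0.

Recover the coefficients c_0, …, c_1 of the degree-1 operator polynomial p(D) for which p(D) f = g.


c_0 = 0, c_1 = -1/2

D^0 f = -3x^5 + 3
D^1 f = -15x^4
matching coefficients of g against c_0 f + c_1 Df + … from the top degree down determines the c_i
solution: c_0 = 0, c_1 = -1/2


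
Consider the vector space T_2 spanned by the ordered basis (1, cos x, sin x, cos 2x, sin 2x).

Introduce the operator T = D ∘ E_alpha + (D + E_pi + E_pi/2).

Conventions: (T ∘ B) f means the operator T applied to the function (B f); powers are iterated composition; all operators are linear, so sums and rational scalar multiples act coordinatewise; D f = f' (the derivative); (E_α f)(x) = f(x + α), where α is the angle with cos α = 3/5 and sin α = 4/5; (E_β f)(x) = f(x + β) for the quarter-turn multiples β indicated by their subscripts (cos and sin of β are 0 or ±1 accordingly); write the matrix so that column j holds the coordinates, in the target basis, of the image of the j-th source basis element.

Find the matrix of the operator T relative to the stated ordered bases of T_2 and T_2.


the matrix is [[2, 0, 0, 0, 0]; [0, -9/5, 13/5, 0, 0]; [0, -13/5, -9/5, 0, 0]; [0, 0, 0, -48/25, 36/25]; [0, 0, 0, -36/25, -48/25]] (rows listed top to bottom)

image of 1: 2
image of cos x: -(9/5)cos x - (13/5)sin x
image of sin x: (13/5)cos x - (9/5)sin x
image of cos 2x: -(48/25)cos 2x - (36/25)sin 2x
image of sin 2x: (36/25)cos 2x - (48/25)sin 2x
each image's coordinates form column j of the matrix


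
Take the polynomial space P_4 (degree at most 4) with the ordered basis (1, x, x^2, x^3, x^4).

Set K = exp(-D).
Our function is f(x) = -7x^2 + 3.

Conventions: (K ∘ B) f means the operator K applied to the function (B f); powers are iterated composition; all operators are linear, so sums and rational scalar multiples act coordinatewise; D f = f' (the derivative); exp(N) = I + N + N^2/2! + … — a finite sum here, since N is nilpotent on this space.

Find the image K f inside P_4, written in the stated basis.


the image equals g(x) = -7x^2 + 14x - 4

order-1 term: 14x
order-2 term: -7
the series for exp(-D) f terminates at order 2
exp(-D) f = -7x^2 + 14x - 4


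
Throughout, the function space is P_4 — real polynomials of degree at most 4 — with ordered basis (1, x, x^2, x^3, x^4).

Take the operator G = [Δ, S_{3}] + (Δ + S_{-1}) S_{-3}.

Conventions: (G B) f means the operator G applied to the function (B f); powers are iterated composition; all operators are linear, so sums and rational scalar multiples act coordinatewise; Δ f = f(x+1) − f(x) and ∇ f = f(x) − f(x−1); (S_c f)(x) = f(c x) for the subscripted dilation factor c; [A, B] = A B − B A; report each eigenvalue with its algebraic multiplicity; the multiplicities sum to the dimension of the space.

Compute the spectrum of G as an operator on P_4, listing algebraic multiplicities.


image of 1: 1
image of x: 3x - 1
image of x^2: 9x^2 + 30x + 17
image of x^3: 27x^3 - 27x^2 - 9x - 1
image of x^4: 81x^4 + 540x^3 + 918x^2 + 636x + 161
the matrix is upper triangular; its diagonal is (1, 3, 9, 27, 81)
for a triangular matrix the eigenvalues are the diagonal entries, with algebraic multiplicity their repetition count

λ = 1 (multiplicity 1), λ = 3 (multiplicity 1), λ = 9 (multiplicity 1), λ = 27 (multiplicity 1), λ = 81 (multiplicity 1)


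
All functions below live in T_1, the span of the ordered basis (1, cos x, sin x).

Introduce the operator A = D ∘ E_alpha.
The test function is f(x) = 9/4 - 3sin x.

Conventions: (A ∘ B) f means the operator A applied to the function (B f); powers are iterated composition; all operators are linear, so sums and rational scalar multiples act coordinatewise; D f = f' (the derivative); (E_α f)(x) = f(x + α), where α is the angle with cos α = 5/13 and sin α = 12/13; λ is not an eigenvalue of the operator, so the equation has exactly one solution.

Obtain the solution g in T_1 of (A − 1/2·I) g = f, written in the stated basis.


the image equals g(x) = -9/2 + (60/113)cos x + (222/113)sin x

write g with unknown coordinates in the stated basis and equate coefficients in (A − 1/2·I) g = f
solving from the highest basis element down gives g = -9/2 + (60/113)cos x + (222/113)sin x
check: A g = (30/113)cos x - (228/113)sin x
so A g − 1/2·g = 9/4 - 3sin x = f ✓


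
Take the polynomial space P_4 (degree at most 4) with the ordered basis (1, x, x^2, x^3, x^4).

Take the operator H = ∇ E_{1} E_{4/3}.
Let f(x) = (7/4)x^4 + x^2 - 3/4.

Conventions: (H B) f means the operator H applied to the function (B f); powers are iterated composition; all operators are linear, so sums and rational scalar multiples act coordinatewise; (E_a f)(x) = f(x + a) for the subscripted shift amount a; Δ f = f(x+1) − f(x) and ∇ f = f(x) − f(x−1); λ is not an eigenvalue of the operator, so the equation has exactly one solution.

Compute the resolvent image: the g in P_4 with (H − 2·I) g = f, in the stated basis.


g(x) = -(7/8)x^4 - (7/4)x^3 - (51/4)x^2 - (971/24)x - 13793/216

write g with unknown coordinates in the stated basis and equate coefficients in (H − 2·I) g = f
solving from the highest basis element down gives g = -(7/8)x^4 - (7/4)x^3 - (51/4)x^2 - (971/24)x - 13793/216
check: H g = -(7/2)x^3 - (49/2)x^2 - (971/12)x - 6937/54
so H g − 2·g = (7/4)x^4 + x^2 - 3/4 = f ✓


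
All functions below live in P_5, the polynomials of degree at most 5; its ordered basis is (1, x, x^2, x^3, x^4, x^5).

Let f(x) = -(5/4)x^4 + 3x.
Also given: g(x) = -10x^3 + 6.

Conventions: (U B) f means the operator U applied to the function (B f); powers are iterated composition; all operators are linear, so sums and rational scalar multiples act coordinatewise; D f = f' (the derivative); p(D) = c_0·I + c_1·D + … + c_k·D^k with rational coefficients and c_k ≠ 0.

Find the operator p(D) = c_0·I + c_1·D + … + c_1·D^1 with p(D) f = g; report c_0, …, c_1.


D^0 f = -(5/4)x^4 + 3x
D^1 f = -5x^3 + 3
matching coefficients of g against c_0 f + c_1 Df + … from the top degree down determines the c_i
solution: c_0 = 0, c_1 = 2

p(D) = 2·D, i.e. c_0 = 0, c_1 = 2


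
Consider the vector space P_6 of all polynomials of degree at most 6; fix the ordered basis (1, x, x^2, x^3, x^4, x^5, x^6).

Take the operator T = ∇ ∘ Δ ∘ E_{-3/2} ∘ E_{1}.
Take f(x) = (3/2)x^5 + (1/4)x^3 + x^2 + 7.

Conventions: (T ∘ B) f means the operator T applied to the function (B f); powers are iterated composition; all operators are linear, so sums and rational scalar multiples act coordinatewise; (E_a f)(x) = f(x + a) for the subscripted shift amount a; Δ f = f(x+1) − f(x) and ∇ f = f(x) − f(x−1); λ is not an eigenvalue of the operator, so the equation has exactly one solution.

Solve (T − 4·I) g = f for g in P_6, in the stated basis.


g(x) = -(3/8)x^5 - (31/16)x^3 + (41/16)x^2 - (21/4)x + 27/16

write g with unknown coordinates in the stated basis and equate coefficients in (T − 4·I) g = f
solving from the highest basis element down gives g = -(3/8)x^5 - (31/16)x^3 + (41/16)x^2 - (21/4)x + 27/16
check: T g = -(15/2)x^3 + (45/4)x^2 - 21x + 55/4
so T g − 4·g = (3/2)x^5 + (1/4)x^3 + x^2 + 7 = f ✓


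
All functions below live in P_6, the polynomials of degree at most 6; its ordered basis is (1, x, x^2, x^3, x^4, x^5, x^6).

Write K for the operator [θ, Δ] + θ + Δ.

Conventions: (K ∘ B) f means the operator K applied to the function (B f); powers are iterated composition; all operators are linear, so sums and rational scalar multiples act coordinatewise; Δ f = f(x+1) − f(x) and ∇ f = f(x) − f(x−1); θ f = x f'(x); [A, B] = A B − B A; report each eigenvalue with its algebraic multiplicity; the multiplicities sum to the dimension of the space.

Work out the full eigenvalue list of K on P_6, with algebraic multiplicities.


image of 1: 0
image of x: x
image of x^2: 2x^2 - 1
image of x^3: 3x^3 - 3x - 2
image of x^4: 4x^4 - 6x^2 - 8x - 3
image of x^5: 5x^5 - 10x^3 - 20x^2 - 15x - 4
image of x^6: 6x^6 - 15x^4 - 40x^3 - 45x^2 - 24x - 5
the matrix is upper triangular; its diagonal is (0, 1, 2, 3, 4, 5, 6)
for a triangular matrix the eigenvalues are the diagonal entries, with algebraic multiplicity their repetition count

λ = 0 (multiplicity 1), λ = 1 (multiplicity 1), λ = 2 (multiplicity 1), λ = 3 (multiplicity 1), λ = 4 (multiplicity 1), λ = 5 (multiplicity 1), λ = 6 (multiplicity 1)


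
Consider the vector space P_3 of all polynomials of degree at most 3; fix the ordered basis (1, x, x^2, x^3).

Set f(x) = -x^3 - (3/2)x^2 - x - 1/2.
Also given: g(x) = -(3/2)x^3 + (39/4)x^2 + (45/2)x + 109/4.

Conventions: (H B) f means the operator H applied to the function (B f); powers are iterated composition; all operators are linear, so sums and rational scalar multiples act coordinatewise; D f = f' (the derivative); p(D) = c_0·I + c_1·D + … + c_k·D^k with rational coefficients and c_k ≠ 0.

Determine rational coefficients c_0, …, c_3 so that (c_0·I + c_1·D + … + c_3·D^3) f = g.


p(D) = (3/2)·I − 4·D − 2·D^2 − 3·D^3, i.e. c_0 = 3/2, c_1 = -4, c_2 = -2, c_3 = -3

D^0 f = -x^3 - (3/2)x^2 - x - 1/2
D^1 f = -3x^2 - 3x - 1
D^2 f = -6x - 3
D^3 f = -6
matching coefficients of g against c_0 f + c_1 Df + … from the top degree down determines the c_i
solution: c_0 = 3/2, c_1 = -4, c_2 = -2, c_3 = -3


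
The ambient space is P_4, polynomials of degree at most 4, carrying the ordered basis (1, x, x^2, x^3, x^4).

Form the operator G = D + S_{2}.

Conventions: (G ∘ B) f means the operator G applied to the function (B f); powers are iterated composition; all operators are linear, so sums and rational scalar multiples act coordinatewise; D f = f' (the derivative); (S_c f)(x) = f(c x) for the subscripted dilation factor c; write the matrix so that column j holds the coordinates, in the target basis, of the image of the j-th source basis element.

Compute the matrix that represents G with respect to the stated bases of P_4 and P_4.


image of 1: 1
image of x: 2x + 1
image of x^2: 4x^2 + 2x
image of x^3: 8x^3 + 3x^2
image of x^4: 16x^4 + 4x^3
each image's coordinates form column j of the matrix

the matrix is [[1, 1, 0, 0, 0]; [0, 2, 2, 0, 0]; [0, 0, 4, 3, 0]; [0, 0, 0, 8, 4]; [0, 0, 0, 0, 16]] (rows listed top to bottom)


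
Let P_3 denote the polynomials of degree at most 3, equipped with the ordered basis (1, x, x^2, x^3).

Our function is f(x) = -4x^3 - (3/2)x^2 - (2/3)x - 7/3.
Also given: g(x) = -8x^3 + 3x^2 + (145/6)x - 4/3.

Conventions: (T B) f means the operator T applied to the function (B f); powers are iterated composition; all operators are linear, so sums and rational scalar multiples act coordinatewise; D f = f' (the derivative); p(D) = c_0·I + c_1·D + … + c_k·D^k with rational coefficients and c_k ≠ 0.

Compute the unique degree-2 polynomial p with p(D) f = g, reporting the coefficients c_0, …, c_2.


c_0 = 2, c_1 = -1/2, c_2 = -1

D^0 f = -4x^3 - (3/2)x^2 - (2/3)x - 7/3
D^1 f = -12x^2 - 3x - 2/3
D^2 f = -24x - 3
matching coefficients of g against c_0 f + c_1 Df + … from the top degree down determines the c_i
solution: c_0 = 2, c_1 = -1/2, c_2 = -1


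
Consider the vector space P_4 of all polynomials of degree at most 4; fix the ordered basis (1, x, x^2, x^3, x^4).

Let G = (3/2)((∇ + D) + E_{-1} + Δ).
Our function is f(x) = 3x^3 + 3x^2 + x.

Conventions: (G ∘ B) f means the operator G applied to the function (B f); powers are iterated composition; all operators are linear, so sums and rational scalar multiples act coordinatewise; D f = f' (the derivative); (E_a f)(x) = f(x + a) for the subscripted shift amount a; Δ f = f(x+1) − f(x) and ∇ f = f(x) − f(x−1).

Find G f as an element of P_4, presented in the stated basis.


∇ f = 9x^2 - 3x + 1
D f = 9x^2 + 6x + 1
(∇ + D) f = 18x^2 + 3x + 2
E_{-1} f = 3x^3 - 6x^2 + 4x - 1
Δ f = 9x^2 + 15x + 7
((∇ + D) + E_{-1} + Δ) f = 3x^3 + 21x^2 + 22x + 8
((3/2)((∇ + D) + E_{-1} + Δ)) f = (9/2)x^3 + (63/2)x^2 + 33x + 12

the result is g(x) = (9/2)x^3 + (63/2)x^2 + 33x + 12


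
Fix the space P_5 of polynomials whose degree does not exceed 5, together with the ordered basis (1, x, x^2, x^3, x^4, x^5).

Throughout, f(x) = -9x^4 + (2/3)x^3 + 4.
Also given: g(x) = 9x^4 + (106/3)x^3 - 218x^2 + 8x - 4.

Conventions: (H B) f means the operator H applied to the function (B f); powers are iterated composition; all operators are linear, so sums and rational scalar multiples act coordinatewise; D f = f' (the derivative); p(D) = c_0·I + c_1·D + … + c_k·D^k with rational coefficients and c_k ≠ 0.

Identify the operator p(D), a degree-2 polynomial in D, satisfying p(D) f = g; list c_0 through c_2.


D^0 f = -9x^4 + (2/3)x^3 + 4
D^1 f = -36x^3 + 2x^2
D^2 f = -108x^2 + 4x
matching coefficients of g against c_0 f + c_1 Df + … from the top degree down determines the c_i
solution: c_0 = -1, c_1 = -1, c_2 = 2

c_0 = -1, c_1 = -1, c_2 = 2


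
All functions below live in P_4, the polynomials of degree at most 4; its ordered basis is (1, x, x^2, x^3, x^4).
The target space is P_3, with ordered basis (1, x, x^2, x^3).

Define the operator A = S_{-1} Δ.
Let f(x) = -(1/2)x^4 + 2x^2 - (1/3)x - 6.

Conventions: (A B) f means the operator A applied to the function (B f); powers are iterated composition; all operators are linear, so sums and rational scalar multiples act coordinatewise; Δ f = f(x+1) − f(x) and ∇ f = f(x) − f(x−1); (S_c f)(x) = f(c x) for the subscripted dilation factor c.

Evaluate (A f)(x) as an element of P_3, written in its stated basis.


the result is g(x) = 2x^3 - 3x^2 - 2x + 7/6

Δ f = -2x^3 - 3x^2 + 2x + 7/6
S_{-1} Δ f = 2x^3 - 3x^2 - 2x + 7/6


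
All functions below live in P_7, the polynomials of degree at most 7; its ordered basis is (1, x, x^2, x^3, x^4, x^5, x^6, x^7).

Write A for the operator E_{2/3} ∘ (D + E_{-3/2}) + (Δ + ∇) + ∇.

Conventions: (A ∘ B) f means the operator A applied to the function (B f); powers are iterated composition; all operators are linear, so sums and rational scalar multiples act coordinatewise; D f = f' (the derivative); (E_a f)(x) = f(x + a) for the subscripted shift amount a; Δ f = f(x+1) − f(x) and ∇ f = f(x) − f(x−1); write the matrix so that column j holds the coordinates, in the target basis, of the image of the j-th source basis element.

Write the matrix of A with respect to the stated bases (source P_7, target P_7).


the matrix is [[1, 19/6, 37/36, 811/216, 865/1296, 27883/7776, 5833/46656, 933715/279936]; [0, 1, 19/3, 37/12, 811/54, 4325/1296, 27883/1296, 40831/46656]; [0, 0, 1, 19/2, 37/6, 4055/108, 4325/432, 195181/2592]; [0, 0, 0, 1, 38/3, 185/18, 4055/54, 30275/1296]; [0, 0, 0, 0, 1, 95/6, 185/12, 28385/216]; [0, 0, 0, 0, 0, 1, 19, 259/12]; [0, 0, 0, 0, 0, 0, 1, 133/6]; [0, 0, 0, 0, 0, 0, 0, 1]] (rows listed top to bottom)

image of 1: 1
image of x: x + 19/6
image of x^2: x^2 + (19/3)x + 37/36
image of x^3: x^3 + (19/2)x^2 + (37/12)x + 811/216
image of x^4: x^4 + (38/3)x^3 + (37/6)x^2 + (811/54)x + 865/1296
image of x^5: x^5 + (95/6)x^4 + (185/18)x^3 + (4055/108)x^2 + (4325/1296)x + 27883/7776
image of x^6: x^6 + 19x^5 + (185/12)x^4 + (4055/54)x^3 + (4325/432)x^2 + (27883/1296)x + 5833/46656
image of x^7: x^7 + (133/6)x^6 + (259/12)x^5 + (28385/216)x^4 + (30275/1296)x^3 + (195181/2592)x^2 + (40831/46656)x + 933715/279936
each image's coordinates form column j of the matrix


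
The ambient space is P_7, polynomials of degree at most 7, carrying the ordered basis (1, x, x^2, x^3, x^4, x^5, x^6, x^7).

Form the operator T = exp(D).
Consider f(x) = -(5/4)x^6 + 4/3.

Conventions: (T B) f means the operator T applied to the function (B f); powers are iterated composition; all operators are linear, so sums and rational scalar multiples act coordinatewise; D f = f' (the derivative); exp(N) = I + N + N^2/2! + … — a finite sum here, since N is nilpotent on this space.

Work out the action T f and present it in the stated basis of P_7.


order-1 term: -(15/2)x^5
order-2 term: -(75/4)x^4
order-3 term: -25x^3
order-4 term: -(75/4)x^2
order-5 term: -(15/2)x
order-6 term: -5/4
the series for exp(D) f terminates at order 6
exp(D) f = -(5/4)x^6 - (15/2)x^5 - (75/4)x^4 - 25x^3 - (75/4)x^2 - (15/2)x + 1/12

the image equals g(x) = -(5/4)x^6 - (15/2)x^5 - (75/4)x^4 - 25x^3 - (75/4)x^2 - (15/2)x + 1/12


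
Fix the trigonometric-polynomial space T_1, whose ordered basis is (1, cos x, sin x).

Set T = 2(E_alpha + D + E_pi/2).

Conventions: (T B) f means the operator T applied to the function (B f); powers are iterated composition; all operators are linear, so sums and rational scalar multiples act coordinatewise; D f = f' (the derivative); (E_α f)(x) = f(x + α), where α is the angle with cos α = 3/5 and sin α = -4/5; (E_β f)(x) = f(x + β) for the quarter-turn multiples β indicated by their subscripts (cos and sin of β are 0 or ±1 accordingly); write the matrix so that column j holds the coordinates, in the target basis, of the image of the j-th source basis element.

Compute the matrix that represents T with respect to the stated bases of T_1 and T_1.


image of 1: 4
image of cos x: (6/5)cos x - (12/5)sin x
image of sin x: (12/5)cos x + (6/5)sin x
each image's coordinates form column j of the matrix

the matrix is [[4, 0, 0]; [0, 6/5, 12/5]; [0, -12/5, 6/5]] (rows listed top to bottom)


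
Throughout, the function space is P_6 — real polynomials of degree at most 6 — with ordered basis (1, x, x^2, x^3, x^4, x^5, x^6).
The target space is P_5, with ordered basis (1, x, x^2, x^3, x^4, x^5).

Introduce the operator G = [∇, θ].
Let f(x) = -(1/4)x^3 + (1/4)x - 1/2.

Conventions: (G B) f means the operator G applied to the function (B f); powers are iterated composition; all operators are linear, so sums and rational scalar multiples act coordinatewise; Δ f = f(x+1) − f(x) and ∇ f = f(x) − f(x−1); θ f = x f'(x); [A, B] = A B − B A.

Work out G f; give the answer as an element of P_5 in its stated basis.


the result is g(x) = -(3/4)x^2 + (3/2)x - 1/2

θ f = -(3/4)x^3 + (1/4)x
∇ θ f = -(9/4)x^2 + (9/4)x - 1/2
∇ f = -(3/4)x^2 + (3/4)x
θ ∇ f = -(3/2)x^2 + (3/4)x
[∇, θ] f = -(3/4)x^2 + (3/2)x - 1/2


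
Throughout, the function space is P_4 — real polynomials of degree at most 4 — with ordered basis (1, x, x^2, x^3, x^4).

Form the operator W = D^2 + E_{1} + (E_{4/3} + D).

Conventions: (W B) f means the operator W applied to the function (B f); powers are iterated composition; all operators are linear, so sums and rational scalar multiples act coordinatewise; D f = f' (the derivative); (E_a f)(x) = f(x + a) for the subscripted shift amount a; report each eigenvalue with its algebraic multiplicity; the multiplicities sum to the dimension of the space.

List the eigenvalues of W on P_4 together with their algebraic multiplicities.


λ = 2 (multiplicity 5)

image of 1: 2
image of x: 2x + 10/3
image of x^2: 2x^2 + (20/3)x + 43/9
image of x^3: 2x^3 + 10x^2 + (43/3)x + 91/27
image of x^4: 2x^4 + (40/3)x^3 + (86/3)x^2 + (364/27)x + 337/81
the matrix is upper triangular; its diagonal is (2, 2, 2, 2, 2)
for a triangular matrix the eigenvalues are the diagonal entries, with algebraic multiplicity their repetition count


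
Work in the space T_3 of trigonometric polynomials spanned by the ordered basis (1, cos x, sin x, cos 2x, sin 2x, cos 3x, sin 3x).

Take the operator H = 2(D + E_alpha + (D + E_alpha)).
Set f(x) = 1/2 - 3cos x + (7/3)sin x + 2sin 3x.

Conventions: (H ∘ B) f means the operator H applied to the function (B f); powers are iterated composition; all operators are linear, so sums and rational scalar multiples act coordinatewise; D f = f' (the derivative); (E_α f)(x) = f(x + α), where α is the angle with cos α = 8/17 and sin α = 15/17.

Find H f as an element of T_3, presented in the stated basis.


g(x) = 2 + (608/51)cos x + (1376/51)sin x + (113952/4913)cos 3x - (39104/4913)sin 3x

D f = (7/3)cos x + 3sin x + 6cos 3x
E_alpha f = 1/2 + (11/17)cos x + (191/51)sin x - (990/4913)cos 3x - (9776/4913)sin 3x
D f = (7/3)cos x + 3sin x + 6cos 3x
E_alpha f = 1/2 + (11/17)cos x + (191/51)sin x - (990/4913)cos 3x - (9776/4913)sin 3x
(D + E_alpha) f = 1/2 + (152/51)cos x + (344/51)sin x + (28488/4913)cos 3x - (9776/4913)sin 3x
(D + E_alpha + (D + E_alpha)) f = 1 + (304/51)cos x + (688/51)sin x + (56976/4913)cos 3x - (19552/4913)sin 3x
(2(D + E_alpha + (D + E_alpha))) f = 2 + (608/51)cos x + (1376/51)sin x + (113952/4913)cos 3x - (39104/4913)sin 3x


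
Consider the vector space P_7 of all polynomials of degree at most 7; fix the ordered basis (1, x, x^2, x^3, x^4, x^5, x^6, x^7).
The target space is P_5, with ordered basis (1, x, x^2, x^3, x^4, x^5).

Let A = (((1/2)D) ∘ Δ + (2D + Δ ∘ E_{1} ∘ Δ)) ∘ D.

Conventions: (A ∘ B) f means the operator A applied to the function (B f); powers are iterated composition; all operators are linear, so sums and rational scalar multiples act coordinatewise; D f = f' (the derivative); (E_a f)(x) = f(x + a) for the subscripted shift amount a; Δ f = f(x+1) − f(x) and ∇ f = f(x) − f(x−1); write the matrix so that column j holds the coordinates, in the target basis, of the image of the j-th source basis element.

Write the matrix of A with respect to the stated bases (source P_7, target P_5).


image of 1: 0
image of x: 0
image of x^2: 4
image of x^3: 12x + 9
image of x^4: 24x^2 + 36x + 54
image of x^5: 40x^3 + 90x^2 + 270x + 260
image of x^6: 60x^4 + 180x^3 + 810x^2 + 1560x + 1095
image of x^7: 84x^5 + 315x^4 + 1890x^3 + 5460x^2 + 7665x + 4235
each image's coordinates form column j of the matrix

the matrix is [[0, 0, 4, 9, 54, 260, 1095, 4235]; [0, 0, 0, 12, 36, 270, 1560, 7665]; [0, 0, 0, 0, 24, 90, 810, 5460]; [0, 0, 0, 0, 0, 40, 180, 1890]; [0, 0, 0, 0, 0, 0, 60, 315]; [0, 0, 0, 0, 0, 0, 0, 84]] (rows listed top to bottom)


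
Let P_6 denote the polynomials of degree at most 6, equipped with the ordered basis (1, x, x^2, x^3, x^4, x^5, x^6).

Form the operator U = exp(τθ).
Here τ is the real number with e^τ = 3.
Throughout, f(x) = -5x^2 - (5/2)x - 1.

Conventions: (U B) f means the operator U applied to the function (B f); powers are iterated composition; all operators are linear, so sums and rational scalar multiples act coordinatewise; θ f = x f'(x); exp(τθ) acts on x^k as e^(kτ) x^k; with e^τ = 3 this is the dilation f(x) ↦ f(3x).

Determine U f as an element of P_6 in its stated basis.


the result is g(x) = -45x^2 - (15/2)x - 1

exp(τθ) x^k = e^(kτ) x^k; with e^τ = 3 this sends x^k to 3^k x^k
x ↦ 3 x
x^2 ↦ 9 x^2
applying this coordinatewise to f: exp(τθ) f = -45x^2 - (15/2)x - 1


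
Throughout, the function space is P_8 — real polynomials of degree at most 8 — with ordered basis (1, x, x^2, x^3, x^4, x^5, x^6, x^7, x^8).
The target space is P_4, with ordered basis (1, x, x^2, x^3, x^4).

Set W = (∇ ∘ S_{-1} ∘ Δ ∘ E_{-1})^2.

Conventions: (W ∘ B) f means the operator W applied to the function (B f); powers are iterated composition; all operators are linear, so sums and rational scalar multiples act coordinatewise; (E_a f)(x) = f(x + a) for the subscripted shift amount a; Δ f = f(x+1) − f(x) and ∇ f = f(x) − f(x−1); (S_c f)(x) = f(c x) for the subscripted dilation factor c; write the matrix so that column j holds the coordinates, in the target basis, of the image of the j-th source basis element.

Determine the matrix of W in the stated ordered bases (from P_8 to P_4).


image of 1: 0
image of x: 0
image of x^2: 0
image of x^3: 0
image of x^4: 24
image of x^5: 120x
image of x^6: 360x^2 + 120
image of x^7: 840x^3 + 840x
image of x^8: 1680x^4 + 3360x^2 + 504
each image's coordinates form column j of the matrix

the matrix is [[0, 0, 0, 0, 24, 0, 120, 0, 504]; [0, 0, 0, 0, 0, 120, 0, 840, 0]; [0, 0, 0, 0, 0, 0, 360, 0, 3360]; [0, 0, 0, 0, 0, 0, 0, 840, 0]; [0, 0, 0, 0, 0, 0, 0, 0, 1680]] (rows listed top to bottom)


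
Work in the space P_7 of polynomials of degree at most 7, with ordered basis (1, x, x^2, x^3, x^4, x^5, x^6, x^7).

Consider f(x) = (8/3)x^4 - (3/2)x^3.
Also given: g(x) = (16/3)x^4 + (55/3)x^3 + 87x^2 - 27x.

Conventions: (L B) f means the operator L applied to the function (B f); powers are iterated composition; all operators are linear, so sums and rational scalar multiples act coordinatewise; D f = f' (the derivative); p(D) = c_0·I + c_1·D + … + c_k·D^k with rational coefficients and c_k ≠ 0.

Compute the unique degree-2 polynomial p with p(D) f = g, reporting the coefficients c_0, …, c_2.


D^0 f = (8/3)x^4 - (3/2)x^3
D^1 f = (32/3)x^3 - (9/2)x^2
D^2 f = 32x^2 - 9x
matching coefficients of g against c_0 f + c_1 Df + … from the top degree down determines the c_i
solution: c_0 = 2, c_1 = 2, c_2 = 3

c_0 = 2, c_1 = 2, c_2 = 3


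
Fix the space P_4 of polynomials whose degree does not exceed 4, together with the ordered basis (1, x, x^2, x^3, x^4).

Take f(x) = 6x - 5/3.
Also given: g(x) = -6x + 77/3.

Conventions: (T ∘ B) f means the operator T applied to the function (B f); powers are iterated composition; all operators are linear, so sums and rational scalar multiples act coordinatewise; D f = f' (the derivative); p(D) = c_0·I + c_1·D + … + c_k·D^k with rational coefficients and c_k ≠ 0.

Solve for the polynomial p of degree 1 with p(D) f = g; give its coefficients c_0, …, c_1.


D^0 f = 6x - 5/3
D^1 f = 6
matching coefficients of g against c_0 f + c_1 Df + … from the top degree down determines the c_i
solution: c_0 = -1, c_1 = 4

p(D) = -I + 4·D, i.e. c_0 = -1, c_1 = 4


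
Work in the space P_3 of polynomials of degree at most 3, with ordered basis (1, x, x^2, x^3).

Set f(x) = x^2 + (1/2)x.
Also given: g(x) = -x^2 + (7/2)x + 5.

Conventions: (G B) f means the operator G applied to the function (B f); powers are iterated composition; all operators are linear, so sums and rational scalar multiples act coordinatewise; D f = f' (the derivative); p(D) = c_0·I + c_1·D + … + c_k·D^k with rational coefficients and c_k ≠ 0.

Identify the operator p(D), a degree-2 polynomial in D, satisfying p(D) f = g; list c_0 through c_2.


p(D) = -I + 2·D + 2·D^2, i.e. c_0 = -1, c_1 = 2, c_2 = 2

D^0 f = x^2 + (1/2)x
D^1 f = 2x + 1/2
D^2 f = 2
matching coefficients of g against c_0 f + c_1 Df + … from the top degree down determines the c_i
solution: c_0 = -1, c_1 = 2, c_2 = 2


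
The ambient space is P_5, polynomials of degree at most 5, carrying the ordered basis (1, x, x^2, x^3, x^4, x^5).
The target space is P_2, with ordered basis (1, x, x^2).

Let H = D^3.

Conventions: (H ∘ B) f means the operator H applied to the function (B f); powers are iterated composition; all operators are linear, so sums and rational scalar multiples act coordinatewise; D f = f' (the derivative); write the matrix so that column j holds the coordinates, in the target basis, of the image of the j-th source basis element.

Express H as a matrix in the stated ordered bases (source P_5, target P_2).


image of 1: 0
image of x: 0
image of x^2: 0
image of x^3: 6
image of x^4: 24x
image of x^5: 60x^2
each image's coordinates form column j of the matrix

the matrix is [[0, 0, 0, 6, 0, 0]; [0, 0, 0, 0, 24, 0]; [0, 0, 0, 0, 0, 60]] (rows listed top to bottom)


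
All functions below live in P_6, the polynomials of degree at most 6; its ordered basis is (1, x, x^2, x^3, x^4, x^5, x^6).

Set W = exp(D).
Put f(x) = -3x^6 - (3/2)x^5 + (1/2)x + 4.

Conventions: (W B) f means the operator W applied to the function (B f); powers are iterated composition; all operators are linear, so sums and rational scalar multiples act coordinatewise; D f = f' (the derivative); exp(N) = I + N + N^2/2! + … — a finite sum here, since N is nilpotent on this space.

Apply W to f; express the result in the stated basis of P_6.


order-1 term: -18x^5 - (15/2)x^4 + 1/2
order-2 term: -45x^4 - 15x^3
order-3 term: -60x^3 - 15x^2
order-4 term: -45x^2 - (15/2)x
order-5 term: -18x - 3/2
order-6 term: -3
the series for exp(D) f terminates at order 6
exp(D) f = -3x^6 - (39/2)x^5 - (105/2)x^4 - 75x^3 - 60x^2 - 25x

the image equals g(x) = -3x^6 - (39/2)x^5 - (105/2)x^4 - 75x^3 - 60x^2 - 25x
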